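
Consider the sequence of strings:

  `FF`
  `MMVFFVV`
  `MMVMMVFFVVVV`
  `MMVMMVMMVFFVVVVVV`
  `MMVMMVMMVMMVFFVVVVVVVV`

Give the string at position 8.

Every step adds MMV to the front and VV to the end of the previous string.
From MMVMMVMMVMMVFFVVVVVVVV, 3 further steps: MMVMMVMMVMMVFFVVVVVVVV → MMVMMVMMVMMVMMVFFVVVVVVVVVV → MMVMMVMMVMMVMMVMMVFFVVVVVVVVVVVV → (answer).

MMVMMVMMVMMVMMVMMVMMVFFVVVVVVVVVVVVVV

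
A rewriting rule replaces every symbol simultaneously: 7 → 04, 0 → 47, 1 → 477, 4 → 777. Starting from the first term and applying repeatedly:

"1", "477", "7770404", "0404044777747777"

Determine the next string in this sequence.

Rewriting the 16 symbols of 0404044777747777 one by one yields 47 777 47 777 47 777 777 04 04 04 04 777 04 04 04 04; concatenated:

4777747777477777770404040477704040404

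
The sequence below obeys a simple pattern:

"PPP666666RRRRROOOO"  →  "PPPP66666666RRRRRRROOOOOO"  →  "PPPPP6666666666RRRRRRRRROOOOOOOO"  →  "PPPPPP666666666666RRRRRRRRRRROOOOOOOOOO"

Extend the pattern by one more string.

PPPPPPP66666666666666RRRRRRRRRRRRROOOOOOOOOOOO

Term n consists of n+1 P's, followed by 2n+2 6's, followed by 2n+1 R's, followed by 2n O's, where the shown terms are n = 2, 3, 4, 5.
For the next term, n = 6, so the run lengths are 7, 14, 13, 12.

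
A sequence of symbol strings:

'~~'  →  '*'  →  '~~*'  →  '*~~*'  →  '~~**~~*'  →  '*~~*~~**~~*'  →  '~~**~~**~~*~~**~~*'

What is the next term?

*~~*~~**~~*~~**~~**~~*~~**~~*

From term 3 onward, concatenate the second-to-last term with the last: ~~·* = ~~*, *·~~* = *~~*, …
The next term joins *~~*~~**~~* and ~~**~~**~~*~~**~~*.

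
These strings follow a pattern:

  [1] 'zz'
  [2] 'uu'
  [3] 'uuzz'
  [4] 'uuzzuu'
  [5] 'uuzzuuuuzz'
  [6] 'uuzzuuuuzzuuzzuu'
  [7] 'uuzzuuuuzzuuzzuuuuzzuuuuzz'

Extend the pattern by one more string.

uuzzuuuuzzuuzzuuuuzzuuuuzzuuzzuuuuzzuuzzuu

This is a Fibonacci-style word recurrence s(k) = s(k−1)·s(k−2): e.g. uu·zz = uuzz.
So term 8 is uuzzuuuuzzuuzzuuuuzzuuuuzz·uuzzuuuuzzuuzzuu.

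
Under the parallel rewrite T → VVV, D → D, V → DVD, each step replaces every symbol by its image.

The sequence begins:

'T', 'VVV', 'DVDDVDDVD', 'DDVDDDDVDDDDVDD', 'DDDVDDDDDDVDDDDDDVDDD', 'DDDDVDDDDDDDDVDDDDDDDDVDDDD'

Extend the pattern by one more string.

DDDDDVDDDDDDDDDDVDDDDDDDDDDVDDDDD

Replace each of the 27 characters of DDDDVDDDDDDDDVDDDDDDDDVDDDD in place — D D D D DVD D D D D D D D D DVD D D D D D D D D DVD D D D D — and concatenate.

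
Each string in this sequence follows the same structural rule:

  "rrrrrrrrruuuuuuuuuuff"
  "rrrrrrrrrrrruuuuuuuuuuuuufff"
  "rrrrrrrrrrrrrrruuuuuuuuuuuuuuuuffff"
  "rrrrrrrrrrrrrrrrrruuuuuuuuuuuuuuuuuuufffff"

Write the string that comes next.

rrrrrrrrrrrrrrrrrrrrruuuuuuuuuuuuuuuuuuuuuuffffff

The n-th term is 3n r's then 3n+1 u's then n-1 f's, where the shown terms are n = 3, 4, 5, 6.
At n = 7 the blocks have lengths 21, 22, 6.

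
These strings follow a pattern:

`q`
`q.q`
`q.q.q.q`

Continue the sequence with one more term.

q.q.q.q.q.q.q.q

Each string is two copies of the previous one joined by '.'.
One more doubling of q.q.q.q gives the answer.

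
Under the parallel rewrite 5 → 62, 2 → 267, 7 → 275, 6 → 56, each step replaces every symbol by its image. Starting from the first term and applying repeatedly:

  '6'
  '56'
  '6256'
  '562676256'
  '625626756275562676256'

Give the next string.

φ(625626756275562676256) expands symbol-by-symbol to 56 267 62 56 267 56 275 62 56 267 275 62 62 56 267 56 275 56 267 62 56; joining the 21 pieces gives the next term.

56267625626756275625626727562625626756275562676256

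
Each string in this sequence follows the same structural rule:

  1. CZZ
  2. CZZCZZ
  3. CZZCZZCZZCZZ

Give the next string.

CZZCZZCZZCZZCZZCZZCZZCZZ

s(k+1) = s(k)·s(k) — each term doubles the last.
One more doubling of CZZCZZCZZCZZ gives the answer.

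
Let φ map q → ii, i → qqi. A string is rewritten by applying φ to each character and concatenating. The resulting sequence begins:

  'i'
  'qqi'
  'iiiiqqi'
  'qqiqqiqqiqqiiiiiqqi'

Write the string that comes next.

iiiiqqiiiiiqqiiiiiqqiiiiiqqiqqiqqiqqiqqiiiiiqqi

Applying the rule to each of the 19 symbols of qqiqqiqqiqqiiiiiqqi gives the pieces ii ii qqi ii ii qqi ii ii qqi ii ii qqi qqi qqi qqi qqi ii ii qqi, which concatenate to the answer.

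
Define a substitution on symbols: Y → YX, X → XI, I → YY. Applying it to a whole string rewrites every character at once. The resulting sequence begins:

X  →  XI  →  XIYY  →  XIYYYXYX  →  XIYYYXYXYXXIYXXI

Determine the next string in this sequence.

XIYYYXYXYXXIYXXIYXXIXIYYYXXIXIYY

φ(XIYYYXYXYXXIYXXI) expands symbol-by-symbol to XI YY YX YX YX XI YX XI YX XI XI YY YX XI XI YY; joining the 16 pieces gives the next term.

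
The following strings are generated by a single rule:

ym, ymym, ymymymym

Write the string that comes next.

Each string is two copies of the previous one concatenated.
Doubling ymymymym:

ymymymymymymymym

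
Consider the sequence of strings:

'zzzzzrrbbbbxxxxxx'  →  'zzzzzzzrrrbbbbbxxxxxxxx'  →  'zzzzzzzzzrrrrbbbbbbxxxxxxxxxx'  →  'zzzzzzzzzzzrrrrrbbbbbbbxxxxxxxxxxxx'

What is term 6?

The n-th term is 2n+1 z's then n r's then n+2 b's then 2n+2 x's, where the shown terms are n = 2, 3, 4, 5.
For term 6, n = 7, so the run lengths are 15, 7, 9, 16.

zzzzzzzzzzzzzzzrrrrrrrbbbbbbbbbxxxxxxxxxxxxxxxx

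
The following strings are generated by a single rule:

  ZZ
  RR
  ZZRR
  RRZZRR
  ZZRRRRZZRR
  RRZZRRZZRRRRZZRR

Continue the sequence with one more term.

ZZRRRRZZRRRRZZRRZZRRRRZZRR

From term 3 onward, concatenate the second-to-last term with the last: ZZ·RR = ZZRR, RR·ZZRR = RRZZRR, …
Continuing: ZZRRRRZZRR · RRZZRRZZRRRRZZRR gives term 7.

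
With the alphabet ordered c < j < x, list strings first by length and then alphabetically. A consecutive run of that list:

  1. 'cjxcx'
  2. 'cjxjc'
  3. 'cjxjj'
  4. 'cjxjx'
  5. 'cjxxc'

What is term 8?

Stepping forward 3 times from cjxxc: cjxxc → cjxxj → cjxxx, then the target.

cxccc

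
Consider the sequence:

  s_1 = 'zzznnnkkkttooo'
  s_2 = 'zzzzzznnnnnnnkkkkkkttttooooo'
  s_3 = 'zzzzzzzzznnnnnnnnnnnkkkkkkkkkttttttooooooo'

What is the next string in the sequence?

zzzzzzzzzzzznnnnnnnnnnnnnnnkkkkkkkkkkkkttttttttooooooooo

Each string has the form z^{3n} n^{4n-1} k^{3n} t^{2n} o^{2n+1} (n = 1, 2, …).
At n = 4 the blocks have lengths 12, 15, 12, 8, 9.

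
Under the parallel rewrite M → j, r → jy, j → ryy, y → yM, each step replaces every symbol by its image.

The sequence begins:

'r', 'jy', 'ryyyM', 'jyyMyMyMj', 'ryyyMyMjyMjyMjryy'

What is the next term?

jyyMyMyMjyMjryyyMjryyyMjryyjyyMyM

Replace each of the 17 characters of ryyyMyMjyMjyMjryy in place — jy yM yM yM j yM j ryy yM j ryy yM j ryy jy yM yM — and concatenate.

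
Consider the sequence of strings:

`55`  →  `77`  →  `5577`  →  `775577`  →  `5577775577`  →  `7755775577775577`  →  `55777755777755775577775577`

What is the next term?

775577557777557755777755777755775577775577

This is a Fibonacci-style word recurrence s(k) = s(k−2)·s(k−1): e.g. 55·77 = 5577.
Continuing: 7755775577775577 · 55777755777755775577775577 gives term 8.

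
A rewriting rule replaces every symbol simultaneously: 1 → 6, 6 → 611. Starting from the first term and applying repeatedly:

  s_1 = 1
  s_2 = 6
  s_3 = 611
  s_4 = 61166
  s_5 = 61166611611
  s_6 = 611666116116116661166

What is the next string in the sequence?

Rewriting the 21 symbols of 611666116116116661166 one by one yields 611 6 6 611 611 611 6 6 611 6 6 611 6 6 611 611 611 6 6 611 611; concatenated:

6116661161161166611666116661161161166611611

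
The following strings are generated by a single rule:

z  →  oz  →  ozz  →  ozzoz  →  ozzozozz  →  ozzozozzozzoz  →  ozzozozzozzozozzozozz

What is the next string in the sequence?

Each term (from the third on) is the previous term followed by the one before it: term 3 = oz·z = ozz.
Continuing: ozzozozzozzozozzozozz · ozzozozzozzoz gives term 8.

ozzozozzozzozozzozozzozzozozzozzoz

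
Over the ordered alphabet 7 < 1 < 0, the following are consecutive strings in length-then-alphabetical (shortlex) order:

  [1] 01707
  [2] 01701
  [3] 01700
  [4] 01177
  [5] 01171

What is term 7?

Advancing 2 positions from 01171 through 01171 → 01170 reaches term 7.

01117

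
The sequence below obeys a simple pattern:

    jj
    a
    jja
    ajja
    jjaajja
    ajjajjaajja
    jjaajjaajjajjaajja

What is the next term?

ajjajjaajjajjaajjaajjajjaajja

This is a Fibonacci-style word recurrence s(k) = s(k−2)·s(k−1): e.g. jj·a = jja.
So term 8 is ajjajjaajja·jjaajjaajjajjaajja.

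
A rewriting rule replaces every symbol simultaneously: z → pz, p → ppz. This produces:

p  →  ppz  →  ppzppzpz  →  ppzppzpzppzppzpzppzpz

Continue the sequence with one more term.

Rewriting the 21 symbols of ppzppzpzppzppzpzppzpz one by one yields ppz ppz pz ppz ppz pz ppz pz ppz ppz pz ppz ppz pz ppz pz ppz ppz pz ppz pz; concatenated:

ppzppzpzppzppzpzppzpzppzppzpzppzppzpzppzpzppzppzpzppzpz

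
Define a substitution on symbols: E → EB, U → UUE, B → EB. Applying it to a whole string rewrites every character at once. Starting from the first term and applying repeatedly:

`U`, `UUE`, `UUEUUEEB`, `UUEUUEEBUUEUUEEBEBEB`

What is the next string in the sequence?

Replace each of the 20 characters of UUEUUEEBUUEUUEEBEBEB in place — UUE UUE EB UUE UUE EB EB EB UUE UUE EB UUE UUE EB EB EB EB EB EB EB — and concatenate.

UUEUUEEBUUEUUEEBEBEBUUEUUEEBUUEUUEEBEBEBEBEBEBEB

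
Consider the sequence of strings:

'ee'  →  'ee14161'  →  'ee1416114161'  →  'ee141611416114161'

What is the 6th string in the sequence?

ee1416114161141611416114161

The strings grow by a fixed suffix 14161 each time.
From ee141611416114161, 2 further steps: ee141611416114161 → ee14161141611416114161 → (answer).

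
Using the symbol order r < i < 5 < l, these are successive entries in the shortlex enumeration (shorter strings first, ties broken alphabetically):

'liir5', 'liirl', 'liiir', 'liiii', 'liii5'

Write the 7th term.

Stepping forward 2 times from liii5: liii5 → liiil, then the target.

lii5r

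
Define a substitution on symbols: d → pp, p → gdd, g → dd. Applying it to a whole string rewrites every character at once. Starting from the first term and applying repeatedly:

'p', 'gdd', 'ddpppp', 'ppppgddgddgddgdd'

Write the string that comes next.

Rewriting the 16 symbols of ppppgddgddgddgdd one by one yields gdd gdd gdd gdd dd pp pp dd pp pp dd pp pp dd pp pp; concatenated:

gddgddgddgddddppppddppppddppppddpppp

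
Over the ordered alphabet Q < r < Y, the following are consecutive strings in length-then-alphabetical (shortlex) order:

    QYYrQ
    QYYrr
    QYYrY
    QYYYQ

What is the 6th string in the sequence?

QYYYY

Stepping forward 2 times from QYYYQ: QYYYQ → QYYYr, then the target.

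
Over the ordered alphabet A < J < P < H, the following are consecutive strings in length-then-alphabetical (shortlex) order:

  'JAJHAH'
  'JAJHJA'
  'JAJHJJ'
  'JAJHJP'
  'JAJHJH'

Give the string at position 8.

Continuing the enumeration 3 steps past JAJHJH: JAJHJH → JAJHPA → JAJHPJ → (answer).

JAJHPP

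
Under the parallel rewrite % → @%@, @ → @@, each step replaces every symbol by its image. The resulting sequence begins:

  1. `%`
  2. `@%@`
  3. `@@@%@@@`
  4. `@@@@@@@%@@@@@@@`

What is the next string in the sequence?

Applying the rule to each of the 15 symbols of @@@@@@@%@@@@@@@ gives the pieces @@ @@ @@ @@ @@ @@ @@ @%@ @@ @@ @@ @@ @@ @@ @@, which concatenate to the answer.

@@@@@@@@@@@@@@@%@@@@@@@@@@@@@@@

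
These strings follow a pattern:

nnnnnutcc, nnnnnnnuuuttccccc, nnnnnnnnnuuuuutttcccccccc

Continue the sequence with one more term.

Term n consists of 2n+3 n's, followed by 2n-1 u's, followed by n t's, followed by 3n-1 c's (n = 1, 2, …).
Setting n = 4 gives 11, 7, 4, 11 characters in each block.

nnnnnnnnnnnuuuuuuuttttccccccccccc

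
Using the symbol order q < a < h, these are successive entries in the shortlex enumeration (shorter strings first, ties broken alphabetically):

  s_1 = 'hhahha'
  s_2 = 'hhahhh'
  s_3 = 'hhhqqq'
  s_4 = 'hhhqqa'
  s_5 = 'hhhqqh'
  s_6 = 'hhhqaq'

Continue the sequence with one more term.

hhhqaa

Treat hhhqaq as a base-3 numeral over the given alphabet and add one, carrying through any trailing h's.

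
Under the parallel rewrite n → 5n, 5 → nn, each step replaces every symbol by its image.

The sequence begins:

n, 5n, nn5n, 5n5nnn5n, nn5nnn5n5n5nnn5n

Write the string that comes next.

5n5nnn5n5n5nnn5nnn5nnn5n5n5nnn5n

φ(nn5nnn5n5n5nnn5n) expands symbol-by-symbol to 5n 5n nn 5n 5n 5n nn 5n nn 5n nn 5n 5n 5n nn 5n; joining the 16 pieces gives the next term.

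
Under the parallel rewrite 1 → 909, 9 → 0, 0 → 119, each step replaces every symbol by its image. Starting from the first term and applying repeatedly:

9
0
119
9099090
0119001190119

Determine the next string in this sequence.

Rewriting the 13 symbols of 0119001190119 one by one yields 119 909 909 0 119 119 909 909 0 119 909 909 0; concatenated:

119909909011911990990901199099090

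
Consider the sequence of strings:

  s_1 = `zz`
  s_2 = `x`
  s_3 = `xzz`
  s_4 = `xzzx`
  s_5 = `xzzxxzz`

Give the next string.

From term 3 onward, concatenate the last term with the second-to-last: x·zz = xzz, xzz·x = xzzx, …
The next term joins xzzxxzz and xzzx.

xzzxxzzxzzx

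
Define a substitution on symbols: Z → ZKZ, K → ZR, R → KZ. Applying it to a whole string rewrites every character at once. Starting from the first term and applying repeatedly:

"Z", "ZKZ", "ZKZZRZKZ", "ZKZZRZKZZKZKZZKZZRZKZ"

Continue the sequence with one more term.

Replace each of the 21 characters of ZKZZRZKZZKZKZZKZZRZKZ in place — ZKZ ZR ZKZ ZKZ KZ ZKZ ZR ZKZ ZKZ ZR ZKZ ZR ZKZ ZKZ ZR ZKZ ZKZ KZ ZKZ ZR ZKZ — and concatenate.

ZKZZRZKZZKZKZZKZZRZKZZKZZRZKZZRZKZZKZZRZKZZKZKZZKZZRZKZ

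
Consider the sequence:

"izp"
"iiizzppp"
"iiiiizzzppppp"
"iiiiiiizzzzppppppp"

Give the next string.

The n-th term is 2n-1 i's then n z's then 2n-1 p's (n = 1, 2, …).
Setting n = 5 gives 9, 5, 9 characters in each block.

iiiiiiiiizzzzzppppppppp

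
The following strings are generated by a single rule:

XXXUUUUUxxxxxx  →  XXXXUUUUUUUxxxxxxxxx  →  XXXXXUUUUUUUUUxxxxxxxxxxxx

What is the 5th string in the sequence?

Reading off run lengths: X runs 3, 4, 5; U runs 5, 7, 9; x runs 6, 9, 12 — each is linear in n, where the shown terms are n = 2, 3, 4.
Setting n = 6 gives 7, 13, 18 characters in each block.

XXXXXXXUUUUUUUUUUUUUxxxxxxxxxxxxxxxxxx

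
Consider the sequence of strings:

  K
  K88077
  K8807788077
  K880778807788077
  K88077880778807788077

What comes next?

K8807788077880778807788077

The strings grow by a fixed suffix 88077 each time.
So the next term is K88077880778807788077·88077.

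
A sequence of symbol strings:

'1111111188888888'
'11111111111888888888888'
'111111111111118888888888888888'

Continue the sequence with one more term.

Term n consists of 3n+2 1's, followed by 4n 8's, where the shown terms are n = 2, 3, 4.
At n = 5 the blocks have lengths 17, 20.

1111111111111111188888888888888888888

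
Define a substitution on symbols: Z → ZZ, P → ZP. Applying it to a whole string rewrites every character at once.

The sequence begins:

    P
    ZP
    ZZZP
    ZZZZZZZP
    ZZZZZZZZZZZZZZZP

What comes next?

Replace each of the 16 characters of ZZZZZZZZZZZZZZZP in place — ZZ ZZ ZZ ZZ ZZ ZZ ZZ ZZ ZZ ZZ ZZ ZZ ZZ ZZ ZZ ZP — and concatenate.

ZZZZZZZZZZZZZZZZZZZZZZZZZZZZZZZP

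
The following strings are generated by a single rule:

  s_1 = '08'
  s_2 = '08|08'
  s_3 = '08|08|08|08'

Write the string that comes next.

s(k+1) = s(k)·|·s(k) — each term doubles the last with '|' between the halves.
Doubling 08|08|08|08 with '|' between the halves:

08|08|08|08|08|08|08|08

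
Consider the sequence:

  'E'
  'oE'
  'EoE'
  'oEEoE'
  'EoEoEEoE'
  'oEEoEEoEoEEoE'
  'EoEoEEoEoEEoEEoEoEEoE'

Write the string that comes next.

Each term (from the third on) is the two preceding terms concatenated in order: term 3 = E·oE = EoE.
Continuing: oEEoEEoEoEEoE · EoEoEEoEoEEoEEoEoEEoE gives term 8.

oEEoEEoEoEEoEEoEoEEoEoEEoEEoEoEEoE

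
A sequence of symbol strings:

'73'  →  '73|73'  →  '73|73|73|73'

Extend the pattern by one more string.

Every step duplicates the string with '|' between the halves.
One more doubling of 73|73|73|73 gives the answer.

73|73|73|73|73|73|73|73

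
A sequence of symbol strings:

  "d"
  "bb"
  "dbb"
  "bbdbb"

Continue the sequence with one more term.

From term 3 onward, concatenate the second-to-last term with the last: d·bb = dbb, bb·dbb = bbdbb, …
Continuing: dbb · bbdbb gives term 5.

dbbbbdbb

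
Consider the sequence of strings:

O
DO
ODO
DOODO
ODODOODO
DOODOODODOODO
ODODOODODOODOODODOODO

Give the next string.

DOODOODODOODOODODOODODOODOODODOODO

This is a Fibonacci-style word recurrence s(k) = s(k−2)·s(k−1): e.g. O·DO = ODO.
So term 8 is DOODOODODOODO·ODODOODODOODOODODOODO.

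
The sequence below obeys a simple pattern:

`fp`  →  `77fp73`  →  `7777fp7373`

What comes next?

777777fp737373

Each term wraps the previous one in 77 on the left and 73 on the right.
One more step from 7777fp7373 gives the answer.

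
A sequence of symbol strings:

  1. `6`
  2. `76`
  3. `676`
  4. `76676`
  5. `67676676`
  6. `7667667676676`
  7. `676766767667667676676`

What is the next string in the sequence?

7667667676676676766767667667676676

This is a Fibonacci-style word recurrence s(k) = s(k−2)·s(k−1): e.g. 6·76 = 676.
Continuing: 7667667676676 · 676766767667667676676 gives term 8.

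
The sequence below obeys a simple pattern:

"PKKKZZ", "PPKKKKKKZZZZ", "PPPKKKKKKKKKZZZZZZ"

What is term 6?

PPPPPPKKKKKKKKKKKKKKKKKKZZZZZZZZZZZZ

Term n consists of n P's, followed by 3n K's, followed by 2n Z's (n = 1, 2, …).
Setting n = 6 gives 6, 18, 12 characters in each block.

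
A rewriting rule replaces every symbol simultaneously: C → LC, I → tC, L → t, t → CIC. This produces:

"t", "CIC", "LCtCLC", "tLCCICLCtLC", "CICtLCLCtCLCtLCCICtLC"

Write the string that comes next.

LCtCLCCICtLCtLCCICLCtLCCICtLCLCtCLCCICtLC

Replace each of the 21 characters of CICtLCLCtCLCtLCCICtLC in place — LC tC LC CIC t LC t LC CIC LC t LC CIC t LC LC tC LC CIC t LC — and concatenate.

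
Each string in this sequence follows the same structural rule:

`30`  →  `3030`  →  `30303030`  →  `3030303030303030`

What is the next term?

Each string is two copies of the previous one concatenated.
Doubling 3030303030303030:

30303030303030303030303030303030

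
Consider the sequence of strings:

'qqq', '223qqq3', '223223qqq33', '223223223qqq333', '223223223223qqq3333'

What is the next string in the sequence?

Each term wraps the previous one in 223 on the left and 3 on the right.
One more step from 223223223223qqq3333 gives the answer.

223223223223223qqq33333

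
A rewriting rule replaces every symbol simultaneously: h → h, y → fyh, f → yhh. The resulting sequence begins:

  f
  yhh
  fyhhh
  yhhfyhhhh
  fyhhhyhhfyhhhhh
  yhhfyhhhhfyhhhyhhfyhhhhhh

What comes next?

Applying the rule to each of the 25 symbols of yhhfyhhhhfyhhhyhhfyhhhhhh gives the pieces fyh h h yhh fyh h h h h yhh fyh h h h fyh h h yhh fyh h h h h h h, which concatenate to the answer.

fyhhhyhhfyhhhhhyhhfyhhhhfyhhhyhhfyhhhhhhh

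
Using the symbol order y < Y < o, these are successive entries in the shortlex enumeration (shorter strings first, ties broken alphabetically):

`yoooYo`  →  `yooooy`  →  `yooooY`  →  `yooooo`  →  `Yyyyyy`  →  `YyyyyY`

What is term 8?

YyyyYy

Advancing 2 positions from YyyyyY through YyyyyY → Yyyyyo reaches term 8.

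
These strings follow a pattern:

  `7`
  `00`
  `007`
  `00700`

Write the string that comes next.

Each term (from the third on) is the previous term followed by the one before it: term 3 = 00·7 = 007.
So term 5 is 00700·007.

00700007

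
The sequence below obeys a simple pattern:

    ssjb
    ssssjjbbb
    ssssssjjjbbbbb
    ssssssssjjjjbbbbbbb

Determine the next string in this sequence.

Term n consists of 2n s's, followed by n j's, followed by 2n-1 b's (n = 1, 2, …).
For the next term, n = 5, so the run lengths are 10, 5, 9.

ssssssssssjjjjjbbbbbbbbb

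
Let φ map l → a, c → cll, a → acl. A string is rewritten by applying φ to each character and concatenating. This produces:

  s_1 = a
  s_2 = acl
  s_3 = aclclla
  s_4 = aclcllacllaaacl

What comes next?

Replace each of the 15 characters of aclcllacllaaacl in place — acl cll a cll a a acl cll a a acl acl acl cll a — and concatenate.

aclcllacllaaaclcllaaaclaclaclclla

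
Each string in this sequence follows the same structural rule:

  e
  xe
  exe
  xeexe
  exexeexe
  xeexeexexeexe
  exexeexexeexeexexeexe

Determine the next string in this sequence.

From term 3 onward, concatenate the second-to-last term with the last: e·xe = exe, xe·exe = xeexe, …
So term 8 is xeexeexexeexe·exexeexexeexeexexeexe.

xeexeexexeexeexexeexexeexeexexeexe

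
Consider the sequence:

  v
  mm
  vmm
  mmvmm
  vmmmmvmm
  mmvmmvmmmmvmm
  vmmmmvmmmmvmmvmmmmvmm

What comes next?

mmvmmvmmmmvmmvmmmmvmmmmvmmvmmmmvmm

From term 3 onward, concatenate the second-to-last term with the last: v·mm = vmm, mm·vmm = mmvmm, …
Continuing: mmvmmvmmmmvmm · vmmmmvmmmmvmmvmmmmvmm gives term 8.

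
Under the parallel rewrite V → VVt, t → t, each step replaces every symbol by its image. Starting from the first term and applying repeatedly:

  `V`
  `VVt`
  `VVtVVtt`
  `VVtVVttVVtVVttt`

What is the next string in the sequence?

φ(VVtVVttVVtVVttt) expands symbol-by-symbol to VVt VVt t VVt VVt t t VVt VVt t VVt VVt t t t; joining the 15 pieces gives the next term.

VVtVVttVVtVVtttVVtVVttVVtVVtttt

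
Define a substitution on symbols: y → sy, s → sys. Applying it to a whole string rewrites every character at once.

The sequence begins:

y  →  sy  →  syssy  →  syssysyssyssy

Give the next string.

φ(syssysyssyssy) expands symbol-by-symbol to sys sy sys sys sy sys sy sys sys sy sys sys sy; joining the 13 pieces gives the next term.

syssysyssyssysyssysyssyssysyssyssy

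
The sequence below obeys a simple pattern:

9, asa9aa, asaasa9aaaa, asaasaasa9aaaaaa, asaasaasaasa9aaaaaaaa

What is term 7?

asaasaasaasaasaasa9aaaaaaaaaaaa

Every step adds asa to the front and aa to the end of the previous string.
From asaasaasaasa9aaaaaaaa, 2 further steps: asaasaasaasa9aaaaaaaa → asaasaasaasaasa9aaaaaaaaaa → (answer).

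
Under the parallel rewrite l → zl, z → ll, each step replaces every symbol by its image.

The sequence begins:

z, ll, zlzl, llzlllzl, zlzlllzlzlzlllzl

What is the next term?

φ(zlzlllzlzlzlllzl) expands symbol-by-symbol to ll zl ll zl zl zl ll zl ll zl ll zl zl zl ll zl; joining the 16 pieces gives the next term.

llzlllzlzlzlllzlllzlllzlzlzlllzl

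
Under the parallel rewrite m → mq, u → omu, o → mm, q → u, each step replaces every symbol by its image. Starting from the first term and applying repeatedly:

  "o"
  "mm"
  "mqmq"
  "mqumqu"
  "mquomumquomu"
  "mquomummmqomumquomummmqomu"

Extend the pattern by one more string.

mquomummmqomumqmqmqummmqomumquomummmqomumqmqmqummmqomu

Applying the rule to each of the 26 symbols of mquomummmqomumquomummmqomu gives the pieces mq u omu mm mq omu mq mq mq u mm mq omu mq u omu mm mq omu mq mq mq u mm mq omu, which concatenate to the answer.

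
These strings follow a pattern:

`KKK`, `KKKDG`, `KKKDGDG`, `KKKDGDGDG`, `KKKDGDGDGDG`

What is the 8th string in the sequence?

KKKDGDGDGDGDGDGDG

Each term is the previous one with DG appended.
From KKKDGDGDGDG, 3 further steps: KKKDGDGDGDG → KKKDGDGDGDGDG → KKKDGDGDGDGDGDG → (answer).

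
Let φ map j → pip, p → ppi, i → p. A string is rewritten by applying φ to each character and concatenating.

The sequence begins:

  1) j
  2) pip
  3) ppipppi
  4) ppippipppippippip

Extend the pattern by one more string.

ppippipppippipppippippipppippipppippipppi

Replace each of the 17 characters of ppippipppippippip in place — ppi ppi p ppi ppi p ppi ppi ppi p ppi ppi p ppi ppi p ppi — and concatenate.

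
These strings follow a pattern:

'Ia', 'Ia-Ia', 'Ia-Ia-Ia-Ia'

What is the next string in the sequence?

Each string is two copies of the previous one joined by '-'.
Doubling Ia-Ia-Ia-Ia with '-' between the halves:

Ia-Ia-Ia-Ia-Ia-Ia-Ia-Ia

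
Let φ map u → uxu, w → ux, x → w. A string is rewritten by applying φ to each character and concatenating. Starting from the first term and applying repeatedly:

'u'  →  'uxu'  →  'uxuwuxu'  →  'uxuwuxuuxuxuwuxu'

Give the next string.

uxuwuxuuxuxuwuxuuxuwuxuwuxuuxuxuwuxu

Applying the rule to each of the 16 symbols of uxuwuxuuxuxuwuxu gives the pieces uxu w uxu ux uxu w uxu uxu w uxu w uxu ux uxu w uxu, which concatenate to the answer.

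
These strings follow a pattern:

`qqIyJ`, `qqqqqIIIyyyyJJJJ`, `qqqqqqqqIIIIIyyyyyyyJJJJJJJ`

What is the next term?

qqqqqqqqqqqIIIIIIIyyyyyyyyyyJJJJJJJJJJ

Term n consists of 3n-1 q's, followed by 2n-1 I's, followed by 3n-2 y's, followed by 3n-2 J's (n = 1, 2, …).
At n = 4 the blocks have lengths 11, 7, 10, 10.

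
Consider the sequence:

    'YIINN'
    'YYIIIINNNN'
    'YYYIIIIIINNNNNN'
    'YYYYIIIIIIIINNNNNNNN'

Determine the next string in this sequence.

YYYYYIIIIIIIIIINNNNNNNNNN

Each string has the form Y^{n} I^{2n} N^{2n} (n = 1, 2, …).
Setting n = 5 gives 5, 10, 10 characters in each block.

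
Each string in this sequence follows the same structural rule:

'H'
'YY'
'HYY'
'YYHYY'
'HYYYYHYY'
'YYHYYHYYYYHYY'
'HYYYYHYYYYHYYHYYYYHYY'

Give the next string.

Each term (from the third on) is the two preceding terms concatenated in order: term 3 = H·YY = HYY.
So term 8 is YYHYYHYYYYHYY·HYYYYHYYYYHYYHYYYYHYY.

YYHYYHYYYYHYYHYYYYHYYYYHYYHYYYYHYY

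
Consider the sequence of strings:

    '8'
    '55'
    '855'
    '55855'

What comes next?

85555855

Each term (from the third on) is the two preceding terms concatenated in order: term 3 = 8·55 = 855.
The next term joins 855 and 55855.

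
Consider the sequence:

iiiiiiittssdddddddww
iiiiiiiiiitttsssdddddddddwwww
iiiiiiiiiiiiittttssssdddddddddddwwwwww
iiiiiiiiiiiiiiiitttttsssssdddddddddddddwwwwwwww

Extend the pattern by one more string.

iiiiiiiiiiiiiiiiiiittttttssssssdddddddddddddddwwwwwwwwww

Each string has the form i^{3n+1} t^{n} s^{n} d^{2n+3} w^{2n-2}, where the shown terms are n = 2, 3, 4, 5.
Setting n = 6 gives 19, 6, 6, 15, 10 characters in each block.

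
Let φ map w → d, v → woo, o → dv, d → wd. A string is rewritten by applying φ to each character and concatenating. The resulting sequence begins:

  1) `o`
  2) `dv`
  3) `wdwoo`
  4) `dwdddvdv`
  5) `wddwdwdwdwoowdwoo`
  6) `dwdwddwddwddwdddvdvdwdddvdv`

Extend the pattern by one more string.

φ(dwdwddwddwddwdddvdvdwdddvdv) expands symbol-by-symbol to wd d wd d wd wd d wd wd d wd wd d wd wd wd woo wd woo wd d wd wd wd woo wd woo; joining the 27 pieces gives the next term.

wddwddwdwddwdwddwdwddwdwdwdwoowdwoowddwdwdwdwoowdwoo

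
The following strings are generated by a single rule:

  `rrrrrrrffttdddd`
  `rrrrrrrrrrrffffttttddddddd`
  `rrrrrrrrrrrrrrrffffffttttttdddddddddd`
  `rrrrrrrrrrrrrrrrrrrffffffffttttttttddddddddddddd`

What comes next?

Term n consists of 4n+3 r's, followed by 2n f's, followed by 2n t's, followed by 3n+1 d's (n = 1, 2, …).
Setting n = 5 gives 23, 10, 10, 16 characters in each block.

rrrrrrrrrrrrrrrrrrrrrrrffffffffffttttttttttdddddddddddddddd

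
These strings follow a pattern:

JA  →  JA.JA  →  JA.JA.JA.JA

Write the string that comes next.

JA.JA.JA.JA.JA.JA.JA.JA

s(k+1) = s(k)·.·s(k) — each term doubles the last with '.' between the halves.
One more doubling of JA.JA.JA.JA gives the answer.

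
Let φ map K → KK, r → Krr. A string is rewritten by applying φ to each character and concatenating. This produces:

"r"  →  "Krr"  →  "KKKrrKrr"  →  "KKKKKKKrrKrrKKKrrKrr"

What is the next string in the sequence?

KKKKKKKKKKKKKKKrrKrrKKKrrKrrKKKKKKKrrKrrKKKrrKrr

Applying the rule to each of the 20 symbols of KKKKKKKrrKrrKKKrrKrr gives the pieces KK KK KK KK KK KK KK Krr Krr KK Krr Krr KK KK KK Krr Krr KK Krr Krr, which concatenate to the answer.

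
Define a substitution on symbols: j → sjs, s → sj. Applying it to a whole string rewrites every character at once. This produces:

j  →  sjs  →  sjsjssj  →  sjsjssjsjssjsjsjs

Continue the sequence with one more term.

Replace each of the 17 characters of sjsjssjsjssjsjsjs in place — sj sjs sj sjs sj sj sjs sj sjs sj sj sjs sj sjs sj sjs sj — and concatenate.

sjsjssjsjssjsjsjssjsjssjsjsjssjsjssjsjssj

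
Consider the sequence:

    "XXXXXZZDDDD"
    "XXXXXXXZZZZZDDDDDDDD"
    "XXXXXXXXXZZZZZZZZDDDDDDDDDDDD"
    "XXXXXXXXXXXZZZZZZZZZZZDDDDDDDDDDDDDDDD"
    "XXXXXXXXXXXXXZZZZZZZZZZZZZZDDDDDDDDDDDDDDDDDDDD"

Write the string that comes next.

Each string has the form X^{2n+3} Z^{3n-1} D^{4n} (n = 1, 2, …).
Setting n = 6 gives 15, 17, 24 characters in each block.

XXXXXXXXXXXXXXXZZZZZZZZZZZZZZZZZDDDDDDDDDDDDDDDDDDDDDDDD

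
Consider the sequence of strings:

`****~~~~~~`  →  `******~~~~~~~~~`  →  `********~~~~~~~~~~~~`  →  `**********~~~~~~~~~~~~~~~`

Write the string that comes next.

************~~~~~~~~~~~~~~~~~~

Reading off run lengths: * runs 4, 6, 8, 10; ~ runs 6, 9, 12, 15 — each is linear in n, where the shown terms are n = 2, 3, 4, 5.
For the next term, n = 6, so the run lengths are 12, 18.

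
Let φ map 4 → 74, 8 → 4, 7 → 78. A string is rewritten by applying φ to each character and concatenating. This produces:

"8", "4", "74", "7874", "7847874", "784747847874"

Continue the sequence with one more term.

784747874784747847874

Expanding 784747847874: 7→78, 8→4, 4→74, 7→78, 4→74, 7→78, 8→4, 4→74, 7→78, 8→4, 7→78, 4→74. Concatenated: 78 4 74 78 74 78 4 74 78 4 78 74.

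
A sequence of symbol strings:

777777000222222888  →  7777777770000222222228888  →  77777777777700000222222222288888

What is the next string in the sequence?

Term n consists of 3n 7's, followed by n+1 0's, followed by 2n+2 2's, followed by n+1 8's, where the shown terms are n = 2, 3, 4.
Setting n = 5 gives 15, 6, 12, 6 characters in each block.

777777777777777000000222222222222888888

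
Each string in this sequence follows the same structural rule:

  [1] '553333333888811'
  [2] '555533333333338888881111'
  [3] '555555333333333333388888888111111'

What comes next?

Each string has the form 5^{2n-2} 3^{3n+1} 8^{2n} 1^{2n-2}, where the shown terms are n = 2, 3, 4.
Setting n = 5 gives 8, 16, 10, 8 characters in each block.

555555553333333333333333888888888811111111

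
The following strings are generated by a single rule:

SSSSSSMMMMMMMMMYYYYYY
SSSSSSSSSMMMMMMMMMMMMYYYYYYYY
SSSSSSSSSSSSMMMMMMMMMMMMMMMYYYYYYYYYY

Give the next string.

The n-th term is 3n S's then 3n+3 M's then 2n+2 Y's, where the shown terms are n = 2, 3, 4.
Setting n = 5 gives 15, 18, 12 characters in each block.

SSSSSSSSSSSSSSSMMMMMMMMMMMMMMMMMMYYYYYYYYYYYY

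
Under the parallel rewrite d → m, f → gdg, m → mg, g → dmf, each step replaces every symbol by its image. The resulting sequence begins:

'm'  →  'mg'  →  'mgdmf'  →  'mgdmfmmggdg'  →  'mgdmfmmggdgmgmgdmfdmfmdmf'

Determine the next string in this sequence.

Applying the rule to each of the 25 symbols of mgdmfmmggdgmgmgdmfdmfmdmf gives the pieces mg dmf m mg gdg mg mg dmf dmf m dmf mg dmf mg dmf m mg gdg m mg gdg mg m mg gdg, which concatenate to the answer.

mgdmfmmggdgmgmgdmfdmfmdmfmgdmfmgdmfmmggdgmmggdgmgmmggdg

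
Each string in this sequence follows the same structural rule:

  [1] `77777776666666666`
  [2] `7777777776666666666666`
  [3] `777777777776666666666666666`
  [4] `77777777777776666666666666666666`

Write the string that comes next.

Reading off run lengths: 7 runs 7, 9, 11, 13; 6 runs 10, 13, 16, 19 — each is linear in n, where the shown terms are n = 3, 4, 5, 6.
At n = 7 the blocks have lengths 15, 22.

7777777777777776666666666666666666666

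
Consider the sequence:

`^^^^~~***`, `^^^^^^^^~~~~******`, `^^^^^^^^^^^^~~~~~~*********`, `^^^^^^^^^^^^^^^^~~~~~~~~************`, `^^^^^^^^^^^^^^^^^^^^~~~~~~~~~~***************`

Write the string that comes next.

^^^^^^^^^^^^^^^^^^^^^^^^~~~~~~~~~~~~******************

The n-th term is 4n ^'s then 2n ~'s then 3n *'s (n = 1, 2, …).
At n = 6 the blocks have lengths 24, 12, 18.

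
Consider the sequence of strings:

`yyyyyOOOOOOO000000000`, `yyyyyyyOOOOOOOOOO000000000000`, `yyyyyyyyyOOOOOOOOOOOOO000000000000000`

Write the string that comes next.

Term n consists of 2n-1 y's, followed by 3n-2 O's, followed by 3n 0's, where the shown terms are n = 3, 4, 5.
For the next term, n = 6, so the run lengths are 11, 16, 18.

yyyyyyyyyyyOOOOOOOOOOOOOOOO000000000000000000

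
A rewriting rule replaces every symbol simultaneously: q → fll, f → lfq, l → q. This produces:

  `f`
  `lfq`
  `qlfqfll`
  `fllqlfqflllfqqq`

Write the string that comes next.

lfqqqfllqlfqflllfqqqqlfqfllfllfll

Applying the rule to each of the 15 symbols of fllqlfqflllfqqq gives the pieces lfq q q fll q lfq fll lfq q q q lfq fll fll fll, which concatenate to the answer.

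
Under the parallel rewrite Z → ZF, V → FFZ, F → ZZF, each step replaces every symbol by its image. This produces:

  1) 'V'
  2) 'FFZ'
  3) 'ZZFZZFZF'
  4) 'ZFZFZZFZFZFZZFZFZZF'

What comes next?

φ(ZFZFZZFZFZFZZFZFZZF) expands symbol-by-symbol to ZF ZZF ZF ZZF ZF ZF ZZF ZF ZZF ZF ZZF ZF ZF ZZF ZF ZZF ZF ZF ZZF; joining the 19 pieces gives the next term.

ZFZZFZFZZFZFZFZZFZFZZFZFZZFZFZFZZFZFZZFZFZFZZF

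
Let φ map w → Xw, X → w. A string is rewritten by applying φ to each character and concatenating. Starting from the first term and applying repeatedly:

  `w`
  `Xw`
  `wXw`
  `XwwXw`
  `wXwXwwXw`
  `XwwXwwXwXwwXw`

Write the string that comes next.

wXwXwwXwXwwXwwXwXwwXw

Applying the rule to each of the 13 symbols of XwwXwwXwXwwXw gives the pieces w Xw Xw w Xw Xw w Xw w Xw Xw w Xw, which concatenate to the answer.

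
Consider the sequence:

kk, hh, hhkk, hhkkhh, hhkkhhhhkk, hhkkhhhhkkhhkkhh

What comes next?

hhkkhhhhkkhhkkhhhhkkhhhhkk

Each term (from the third on) is the previous term followed by the one before it: term 3 = hh·kk = hhkk.
So term 7 is hhkkhhhhkkhhkkhh·hhkkhhhhkk.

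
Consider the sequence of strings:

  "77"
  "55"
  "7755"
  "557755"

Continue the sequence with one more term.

7755557755

From term 3 onward, concatenate the second-to-last term with the last: 77·55 = 7755, 55·7755 = 557755, …
So term 5 is 7755·557755.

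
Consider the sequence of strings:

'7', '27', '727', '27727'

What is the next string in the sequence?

This is a Fibonacci-style word recurrence s(k) = s(k−2)·s(k−1): e.g. 7·27 = 727.
The next term joins 727 and 27727.

72727727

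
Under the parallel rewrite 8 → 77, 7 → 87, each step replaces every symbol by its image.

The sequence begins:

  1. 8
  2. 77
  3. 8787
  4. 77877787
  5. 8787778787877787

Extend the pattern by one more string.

77877787878777877787778787877787

φ(8787778787877787) expands symbol-by-symbol to 77 87 77 87 87 87 77 87 77 87 77 87 87 87 77 87; joining the 16 pieces gives the next term.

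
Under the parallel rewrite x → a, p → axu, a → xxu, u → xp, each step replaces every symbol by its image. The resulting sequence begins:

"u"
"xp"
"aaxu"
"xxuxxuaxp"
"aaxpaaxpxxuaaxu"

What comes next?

Applying the rule to each of the 15 symbols of aaxpaaxpxxuaaxu gives the pieces xxu xxu a axu xxu xxu a axu a a xp xxu xxu a xp, which concatenate to the answer.

xxuxxuaaxuxxuxxuaaxuaaxpxxuxxuaxp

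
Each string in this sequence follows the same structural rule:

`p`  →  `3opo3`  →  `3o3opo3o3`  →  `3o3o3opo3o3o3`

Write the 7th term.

3o3o3o3o3o3opo3o3o3o3o3o3

Every step adds 3o to the front and o3 to the end of the previous string.
From 3o3o3opo3o3o3, 3 further steps: 3o3o3opo3o3o3 → 3o3o3o3opo3o3o3o3 → 3o3o3o3o3opo3o3o3o3o3 → (answer).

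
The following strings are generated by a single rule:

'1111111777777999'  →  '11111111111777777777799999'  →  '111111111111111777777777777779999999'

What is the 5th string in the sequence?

The n-th term is 4n+3 1's then 4n+2 7's then 2n+1 9's (n = 1, 2, …).
For term 5, n = 5, so the run lengths are 23, 22, 11.

11111111111111111111111777777777777777777777799999999999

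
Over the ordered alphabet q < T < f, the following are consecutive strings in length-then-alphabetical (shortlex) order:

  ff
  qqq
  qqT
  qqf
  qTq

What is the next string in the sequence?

qTT

Find the rightmost character of qTq below f, bump it to the next letter, and reset everything to its right to q.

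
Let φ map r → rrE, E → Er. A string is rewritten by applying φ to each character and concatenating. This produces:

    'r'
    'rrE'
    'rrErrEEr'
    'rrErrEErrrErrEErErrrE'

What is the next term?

rrErrEErrrErrEErErrrErrErrEErrrErrEErErrrEErrrErrErrEEr

Replace each of the 21 characters of rrErrEErrrErrEErErrrE in place — rrE rrE Er rrE rrE Er Er rrE rrE rrE Er rrE rrE Er Er rrE Er rrE rrE rrE Er — and concatenate.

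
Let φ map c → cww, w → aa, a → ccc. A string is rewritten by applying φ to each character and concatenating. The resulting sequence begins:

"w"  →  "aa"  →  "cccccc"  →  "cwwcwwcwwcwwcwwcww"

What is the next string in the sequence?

Rewriting the 18 symbols of cwwcwwcwwcwwcwwcww one by one yields cww aa aa cww aa aa cww aa aa cww aa aa cww aa aa cww aa aa; concatenated:

cwwaaaacwwaaaacwwaaaacwwaaaacwwaaaacwwaaaa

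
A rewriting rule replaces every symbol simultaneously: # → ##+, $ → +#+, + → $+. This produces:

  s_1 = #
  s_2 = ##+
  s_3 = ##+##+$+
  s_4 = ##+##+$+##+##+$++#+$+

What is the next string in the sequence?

##+##+$+##+##+$++#+$+##+##+$+##+##+$++#+$+$+##+$++#+$+

φ(##+##+$+##+##+$++#+$+) expands symbol-by-symbol to ##+ ##+ $+ ##+ ##+ $+ +#+ $+ ##+ ##+ $+ ##+ ##+ $+ +#+ $+ $+ ##+ $+ +#+ $+; joining the 21 pieces gives the next term.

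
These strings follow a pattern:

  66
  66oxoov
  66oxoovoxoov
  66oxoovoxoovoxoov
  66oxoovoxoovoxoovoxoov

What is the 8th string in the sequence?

Each term is the previous one with oxoov appended.
From 66oxoovoxoovoxoovoxoov, 3 further steps: 66oxoovoxoovoxoovoxoov → 66oxoovoxoovoxoovoxoovoxoov → 66oxoovoxoovoxoovoxoovoxoovoxoov → (answer).

66oxoovoxoovoxoovoxoovoxoovoxoovoxoov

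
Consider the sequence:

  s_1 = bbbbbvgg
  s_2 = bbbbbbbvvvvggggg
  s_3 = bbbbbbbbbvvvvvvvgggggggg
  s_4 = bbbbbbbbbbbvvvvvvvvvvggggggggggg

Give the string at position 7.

Reading off run lengths: b runs 5, 7, 9, 11; v runs 1, 4, 7, 10; g runs 2, 5, 8, 11 — each is linear in n (n = 1, 2, …).
For term 7, n = 7, so the run lengths are 17, 19, 20.

bbbbbbbbbbbbbbbbbvvvvvvvvvvvvvvvvvvvgggggggggggggggggggg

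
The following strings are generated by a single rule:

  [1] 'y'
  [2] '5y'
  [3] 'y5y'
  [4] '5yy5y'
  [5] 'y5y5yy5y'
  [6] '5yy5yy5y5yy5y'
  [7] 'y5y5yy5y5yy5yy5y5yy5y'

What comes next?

Each term (from the third on) is the two preceding terms concatenated in order: term 3 = y·5y = y5y.
Continuing: 5yy5yy5y5yy5y · y5y5yy5y5yy5yy5y5yy5y gives term 8.

5yy5yy5y5yy5yy5y5yy5y5yy5yy5y5yy5y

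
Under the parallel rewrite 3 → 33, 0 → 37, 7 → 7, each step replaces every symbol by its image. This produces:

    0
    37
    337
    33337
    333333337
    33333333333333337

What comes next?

Rewriting the 17 symbols of 33333333333333337 one by one yields 33 33 33 33 33 33 33 33 33 33 33 33 33 33 33 33 7; concatenated:

333333333333333333333333333333337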